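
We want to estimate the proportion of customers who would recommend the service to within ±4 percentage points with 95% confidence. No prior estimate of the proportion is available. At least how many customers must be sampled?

For a proportion with margin E = 0.04 at 95% confidence, z = 1.960.
With no prior estimate, use p = 0.5, which maximizes p(1−p) at 0.25.
n = 0.25 × (z/E)² = 0.25 × (1.960/0.04)² = 600.25
Round up: n = 601.

601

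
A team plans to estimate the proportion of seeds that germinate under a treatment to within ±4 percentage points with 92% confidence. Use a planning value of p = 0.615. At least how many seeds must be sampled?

n = 454

For a proportion with margin E = 0.04 at 92% confidence, z = 1.751.
n = p̂(1−p̂)(z/E)² = 0.615 × 0.385 × (1.751/0.04)² = 453.72
Round up: n = 454.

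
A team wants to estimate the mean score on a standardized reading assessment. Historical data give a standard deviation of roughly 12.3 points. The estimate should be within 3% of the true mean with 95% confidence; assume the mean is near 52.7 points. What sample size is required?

For a mean, the margin of error is E = z·σ/√n, so n = (zσ/E)².
At 95% confidence, z = 1.960.
E = 3% of 52.7 = 1.581 points.
n = (1.960 × 12.3 / 1.581)² = 232.52
Round up: n = 233.

233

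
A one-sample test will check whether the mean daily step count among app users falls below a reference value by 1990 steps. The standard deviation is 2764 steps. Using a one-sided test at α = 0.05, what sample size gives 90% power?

n = 17

For a one-sample z-test, n = ((z_α + z_β)·σ/δ)².
z_α = 1.645 (one-sided α = 0.05); z_β = 1.282 (power 90% → β = 0.1).
n = (2.927 × 2764 / 1990)² = 16.53
Round up: n = 17.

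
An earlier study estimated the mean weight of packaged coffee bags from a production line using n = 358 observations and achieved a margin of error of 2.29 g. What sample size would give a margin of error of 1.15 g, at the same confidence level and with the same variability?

1420

Margin of error scales as 1/√n, so n₂ = n₁·(E₁/E₂)².
n₂ = 358 × (2.29/1.15)² = 358 × 3.965 = 1419.47
Round up: n₂ = 1420.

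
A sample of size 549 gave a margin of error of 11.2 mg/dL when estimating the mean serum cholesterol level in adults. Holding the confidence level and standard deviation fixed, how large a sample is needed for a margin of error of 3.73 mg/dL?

n = 4950

Margin of error scales as 1/√n, so n₂ = n₁·(E₁/E₂)².
n₂ = 549 × (11.2/3.73)² = 549 × 9.016 = 4949.78
Round up: n₂ = 4950.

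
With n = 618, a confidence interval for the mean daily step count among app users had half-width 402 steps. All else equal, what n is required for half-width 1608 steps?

39

Margin of error scales as 1/√n, so n₂ = n₁·(E₁/E₂)².
n₂ = 618 × (402/1608)² = 618 × 0.0625 = 38.62
Round up: n₂ = 39.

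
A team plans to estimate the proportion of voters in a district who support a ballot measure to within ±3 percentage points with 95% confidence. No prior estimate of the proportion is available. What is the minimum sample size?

1068

For a proportion with margin E = 0.03 at 95% confidence, z = 1.960.
With no prior estimate, use p = 0.5, which maximizes p(1−p) at 0.25.
n = 0.25 × (z/E)² = 0.25 × (1.960/0.03)² = 1067.11
Round up: n = 1068.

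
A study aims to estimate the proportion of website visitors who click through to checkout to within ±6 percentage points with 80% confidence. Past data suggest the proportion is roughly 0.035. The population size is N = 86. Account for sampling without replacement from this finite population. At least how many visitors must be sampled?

n = 14

For a proportion with margin E = 0.06 at 80% confidence, z = 1.282.
n = p̂(1−p̂)(z/E)² = 0.035 × 0.965 × (1.282/0.06)² = 15.42 — call this n₀.
Finite-population correction with N = 86: n = n₀ / (1 + (n₀−1)/N) = 15.42 / 1.168 = 13.20
Round up: n = 14.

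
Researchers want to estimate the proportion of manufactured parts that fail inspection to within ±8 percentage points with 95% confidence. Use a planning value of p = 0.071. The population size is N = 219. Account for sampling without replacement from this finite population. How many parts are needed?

For a proportion with margin E = 0.08 at 95% confidence, z = 1.960.
n = p̂(1−p̂)(z/E)² = 0.071 × 0.929 × (1.960/0.08)² = 39.59 — call this n₀.
Finite-population correction with N = 219: n = n₀ / (1 + (n₀−1)/N) = 39.59 / 1.176 = 33.66
Round up: n = 34.

34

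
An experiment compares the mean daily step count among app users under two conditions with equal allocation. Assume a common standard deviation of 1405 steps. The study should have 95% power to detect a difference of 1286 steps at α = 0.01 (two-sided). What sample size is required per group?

For two equal groups, n per group = 2·((z_{α/2} + z_β)·σ/δ)².
z_{α/2} = 2.576; z_β = 1.645 (power 95%).
n = 2 × (4.221 × 1405 / 1286)² = 2 × 21.27 = 42.54
Round up: n = 43 per group.

43 per group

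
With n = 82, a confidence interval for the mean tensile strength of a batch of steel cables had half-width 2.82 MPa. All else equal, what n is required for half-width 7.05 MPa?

n = 14

Margin of error scales as 1/√n, so n₂ = n₁·(E₁/E₂)².
n₂ = 82 × (2.82/7.05)² = 82 × 0.16 = 13.12
Round up: n₂ = 14.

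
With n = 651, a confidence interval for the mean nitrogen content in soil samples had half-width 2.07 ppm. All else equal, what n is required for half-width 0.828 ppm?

Margin of error scales as 1/√n, so n₂ = n₁·(E₁/E₂)².
n₂ = 651 × (2.07/0.828)² = 651 × 6.25 = 4068.75
Round up: n₂ = 4069.

4069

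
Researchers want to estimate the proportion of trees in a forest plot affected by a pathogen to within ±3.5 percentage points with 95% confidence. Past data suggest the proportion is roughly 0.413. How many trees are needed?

For a proportion with margin E = 0.035 at 95% confidence, z = 1.960.
n = p̂(1−p̂)(z/E)² = 0.413 × 0.587 × (1.960/0.035)² = 760.26
Round up: n = 761.

761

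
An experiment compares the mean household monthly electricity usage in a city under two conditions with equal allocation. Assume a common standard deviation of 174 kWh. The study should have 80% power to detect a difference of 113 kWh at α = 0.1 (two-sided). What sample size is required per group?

For two equal groups, n per group = 2·((z_{α/2} + z_β)·σ/δ)².
z_{α/2} = 1.645; z_β = 0.842 (power 80%).
n = 2 × (2.487 × 174 / 113)² = 2 × 14.67 = 29.34
Round up: n = 30 per group.

30 per group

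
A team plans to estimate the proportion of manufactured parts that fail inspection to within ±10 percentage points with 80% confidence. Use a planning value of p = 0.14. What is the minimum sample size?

For a proportion with margin E = 0.1 at 80% confidence, z = 1.282.
n = p̂(1−p̂)(z/E)² = 0.14 × 0.86 × (1.282/0.1)² = 19.79
Round up: n = 20.

20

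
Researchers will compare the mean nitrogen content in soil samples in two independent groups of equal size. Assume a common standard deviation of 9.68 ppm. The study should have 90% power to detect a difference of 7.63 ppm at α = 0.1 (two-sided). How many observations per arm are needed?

For two equal groups, n per group = 2·((z_{α/2} + z_β)·σ/δ)².
z_{α/2} = 1.645; z_β = 1.282 (power 90%).
n = 2 × (2.927 × 9.68 / 7.63)² = 2 × 13.79 = 27.58
Round up: n = 28 per group.

28 per group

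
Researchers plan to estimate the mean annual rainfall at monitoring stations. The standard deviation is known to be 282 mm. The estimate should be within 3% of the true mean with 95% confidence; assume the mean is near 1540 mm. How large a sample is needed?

For a mean, the margin of error is E = z·σ/√n, so n = (zσ/E)².
At 95% confidence, z = 1.960.
E = 3% of 1540 = 46.2 mm.
n = (1.960 × 282 / 46.2)² = 143.13
Round up: n = 144.

n = 144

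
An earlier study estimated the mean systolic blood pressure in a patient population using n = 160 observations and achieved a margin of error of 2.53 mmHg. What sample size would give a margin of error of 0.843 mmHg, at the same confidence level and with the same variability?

Margin of error scales as 1/√n, so n₂ = n₁·(E₁/E₂)².
n₂ = 160 × (2.53/0.843)² = 160 × 9.007 = 1441.12
Round up: n₂ = 1442.

n = 1442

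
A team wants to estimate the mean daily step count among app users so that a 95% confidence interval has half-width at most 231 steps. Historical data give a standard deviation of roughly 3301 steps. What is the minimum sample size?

For a mean, the margin of error is E = z·σ/√n, so n = (zσ/E)².
At 95% confidence, z = 1.960.
n = (1.960 × 3301 / 231)² = 784.48
Round up: n = 785.

785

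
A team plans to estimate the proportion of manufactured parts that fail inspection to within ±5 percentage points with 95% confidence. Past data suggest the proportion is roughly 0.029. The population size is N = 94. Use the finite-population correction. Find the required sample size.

n = 30

For a proportion with margin E = 0.05 at 95% confidence, z = 1.960.
n = p̂(1−p̂)(z/E)² = 0.029 × 0.971 × (1.960/0.05)² = 43.27 — call this n₀.
Finite-population correction with N = 94: n = n₀ / (1 + (n₀−1)/N) = 43.27 / 1.45 = 29.84
Round up: n = 30.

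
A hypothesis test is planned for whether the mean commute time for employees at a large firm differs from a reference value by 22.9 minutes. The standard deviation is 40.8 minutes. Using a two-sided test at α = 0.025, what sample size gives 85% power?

For a one-sample z-test, n = ((z_{α/2} + z_β)·σ/δ)².
z_{α/2} = 2.241 (two-sided α = 0.025); z_β = 1.036 (power 85% → β = 0.15).
n = (3.277 × 40.8 / 22.9)² = 34.09
Round up: n = 35.

35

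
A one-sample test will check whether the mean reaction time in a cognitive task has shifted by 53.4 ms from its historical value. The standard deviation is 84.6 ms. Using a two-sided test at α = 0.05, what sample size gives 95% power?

33

For a one-sample z-test, n = ((z_{α/2} + z_β)·σ/δ)².
z_{α/2} = 1.960 (two-sided α = 0.05); z_β = 1.645 (power 95% → β = 0.05).
n = (3.605 × 84.6 / 53.4)² = 32.62
Round up: n = 33.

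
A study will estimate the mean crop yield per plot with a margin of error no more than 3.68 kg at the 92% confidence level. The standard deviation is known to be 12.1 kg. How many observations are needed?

For a mean, the margin of error is E = z·σ/√n, so n = (zσ/E)².
At 92% confidence, z = 1.751.
n = (1.751 × 12.1 / 3.68)² = 33.15
Round up: n = 34.

34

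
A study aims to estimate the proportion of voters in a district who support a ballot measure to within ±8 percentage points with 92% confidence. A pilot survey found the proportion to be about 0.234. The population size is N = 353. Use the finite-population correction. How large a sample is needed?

70

For a proportion with margin E = 0.08 at 92% confidence, z = 1.751.
n = p̂(1−p̂)(z/E)² = 0.234 × 0.766 × (1.751/0.08)² = 85.87 — call this n₀.
Finite-population correction with N = 353: n = n₀ / (1 + (n₀−1)/N) = 85.87 / 1.24 = 69.25
Round up: n = 70.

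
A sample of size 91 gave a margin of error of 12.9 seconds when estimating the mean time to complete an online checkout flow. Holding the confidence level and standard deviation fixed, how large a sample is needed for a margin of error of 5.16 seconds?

569

Margin of error scales as 1/√n, so n₂ = n₁·(E₁/E₂)².
n₂ = 91 × (12.9/5.16)² = 91 × 6.25 = 568.75
Round up: n₂ = 569.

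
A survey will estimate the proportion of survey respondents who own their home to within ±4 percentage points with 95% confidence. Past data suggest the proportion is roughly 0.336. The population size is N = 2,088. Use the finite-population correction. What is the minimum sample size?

For a proportion with margin E = 0.04 at 95% confidence, z = 1.960.
n = p̂(1−p̂)(z/E)² = 0.336 × 0.664 × (1.960/0.04)² = 535.67 — call this n₀.
Finite-population correction with N = 2,088: n = n₀ / (1 + (n₀−1)/N) = 535.67 / 1.256 = 426.49
Round up: n = 427.

n = 427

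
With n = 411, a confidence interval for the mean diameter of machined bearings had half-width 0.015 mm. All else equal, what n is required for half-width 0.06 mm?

Margin of error scales as 1/√n, so n₂ = n₁·(E₁/E₂)².
n₂ = 411 × (0.015/0.06)² = 411 × 0.0625 = 25.69
Round up: n₂ = 26.

26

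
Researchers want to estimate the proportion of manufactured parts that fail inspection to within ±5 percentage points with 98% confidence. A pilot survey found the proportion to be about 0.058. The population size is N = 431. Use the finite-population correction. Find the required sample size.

For a proportion with margin E = 0.05 at 98% confidence, z = 2.326.
n = p̂(1−p̂)(z/E)² = 0.058 × 0.942 × (2.326/0.05)² = 118.24 — call this n₀.
Finite-population correction with N = 431: n = n₀ / (1 + (n₀−1)/N) = 118.24 / 1.272 = 92.96
Round up: n = 93.

n = 93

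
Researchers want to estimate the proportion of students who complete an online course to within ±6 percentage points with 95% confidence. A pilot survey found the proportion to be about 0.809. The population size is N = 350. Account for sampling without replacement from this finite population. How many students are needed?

n = 113

For a proportion with margin E = 0.06 at 95% confidence, z = 1.960.
n = p̂(1−p̂)(z/E)² = 0.809 × 0.191 × (1.960/0.06)² = 164.89 — call this n₀.
Finite-population correction with N = 350: n = n₀ / (1 + (n₀−1)/N) = 164.89 / 1.468 = 112.32
Round up: n = 113.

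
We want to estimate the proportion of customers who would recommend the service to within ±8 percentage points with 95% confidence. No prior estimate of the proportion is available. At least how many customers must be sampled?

For a proportion with margin E = 0.08 at 95% confidence, z = 1.960.
With no prior estimate, use p = 0.5, which maximizes p(1−p) at 0.25.
n = 0.25 × (z/E)² = 0.25 × (1.960/0.08)² = 150.06
Round up: n = 151.

151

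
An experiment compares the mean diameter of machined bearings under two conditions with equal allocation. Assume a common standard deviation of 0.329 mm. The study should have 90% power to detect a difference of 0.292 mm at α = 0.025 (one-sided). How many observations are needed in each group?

For two equal groups, n per group = 2·((z_α + z_β)·σ/δ)².
z_α = 1.960; z_β = 1.282 (power 90%).
n = 2 × (3.242 × 0.329 / 0.292)² = 2 × 13.34 = 26.68
Round up: n = 27 per group.

27 per group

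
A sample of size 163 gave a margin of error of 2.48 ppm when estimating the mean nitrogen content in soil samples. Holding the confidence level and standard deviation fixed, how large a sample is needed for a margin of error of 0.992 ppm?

1019

Margin of error scales as 1/√n, so n₂ = n₁·(E₁/E₂)².
n₂ = 163 × (2.48/0.992)² = 163 × 6.25 = 1018.75
Round up: n₂ = 1019.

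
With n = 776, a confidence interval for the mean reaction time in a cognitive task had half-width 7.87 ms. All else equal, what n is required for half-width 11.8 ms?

Margin of error scales as 1/√n, so n₂ = n₁·(E₁/E₂)².
n₂ = 776 × (7.87/11.8)² = 776 × 0.4448 = 345.16
Round up: n₂ = 346.

n = 346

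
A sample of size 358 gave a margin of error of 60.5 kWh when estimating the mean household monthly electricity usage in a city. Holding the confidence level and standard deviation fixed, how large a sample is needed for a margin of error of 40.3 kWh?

n = 807

Margin of error scales as 1/√n, so n₂ = n₁·(E₁/E₂)².
n₂ = 358 × (60.5/40.3)² = 358 × 2.254 = 806.93
Round up: n₂ = 807.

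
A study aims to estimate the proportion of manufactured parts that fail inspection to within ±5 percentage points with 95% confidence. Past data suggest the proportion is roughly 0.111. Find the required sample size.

For a proportion with margin E = 0.05 at 95% confidence, z = 1.960.
n = p̂(1−p̂)(z/E)² = 0.111 × 0.889 × (1.960/0.05)² = 151.63
Round up: n = 152.

152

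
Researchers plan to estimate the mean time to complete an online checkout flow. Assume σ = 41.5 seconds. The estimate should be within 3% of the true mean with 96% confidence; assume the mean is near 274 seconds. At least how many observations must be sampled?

108

For a mean, the margin of error is E = z·σ/√n, so n = (zσ/E)².
At 96% confidence, z = 2.054.
E = 3% of 274 = 8.22 seconds.
n = (2.054 × 41.5 / 8.22)² = 107.54
Round up: n = 108.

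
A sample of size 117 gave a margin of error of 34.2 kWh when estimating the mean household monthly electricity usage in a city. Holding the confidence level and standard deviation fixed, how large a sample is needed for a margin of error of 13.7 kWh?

Margin of error scales as 1/√n, so n₂ = n₁·(E₁/E₂)².
n₂ = 117 × (34.2/13.7)² = 117 × 6.232 = 729.14
Round up: n₂ = 730.

730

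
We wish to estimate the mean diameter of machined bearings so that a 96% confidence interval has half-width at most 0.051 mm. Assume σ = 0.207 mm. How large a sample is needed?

For a mean, the margin of error is E = z·σ/√n, so n = (zσ/E)².
At 96% confidence, z = 2.054.
n = (2.054 × 0.207 / 0.051)² = 69.50
Round up: n = 70.

70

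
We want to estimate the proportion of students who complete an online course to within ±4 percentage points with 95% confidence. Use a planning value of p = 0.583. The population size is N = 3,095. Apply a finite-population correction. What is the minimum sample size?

For a proportion with margin E = 0.04 at 95% confidence, z = 1.960.
n = p̂(1−p̂)(z/E)² = 0.583 × 0.417 × (1.960/0.04)² = 583.71 — call this n₀.
Finite-population correction with N = 3,095: n = n₀ / (1 + (n₀−1)/N) = 583.71 / 1.188 = 491.34
Round up: n = 492.

492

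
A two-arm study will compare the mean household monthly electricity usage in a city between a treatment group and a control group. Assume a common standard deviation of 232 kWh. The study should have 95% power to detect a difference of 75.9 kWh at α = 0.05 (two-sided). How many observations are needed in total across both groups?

486 total

For two equal groups, n per group = 2·((z_{α/2} + z_β)·σ/δ)².
z_{α/2} = 1.960; z_β = 1.645 (power 95%).
n = 2 × (3.605 × 232 / 75.9)² = 2 × 121.42 = 242.84
Round up: n = 243 per group.
Total across both groups: 2 × 243 = 486.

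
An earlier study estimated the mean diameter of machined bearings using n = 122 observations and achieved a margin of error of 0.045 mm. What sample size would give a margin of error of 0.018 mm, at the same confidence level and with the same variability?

n = 763

Margin of error scales as 1/√n, so n₂ = n₁·(E₁/E₂)².
n₂ = 122 × (0.045/0.018)² = 122 × 6.25 = 762.50
Round up: n₂ = 763.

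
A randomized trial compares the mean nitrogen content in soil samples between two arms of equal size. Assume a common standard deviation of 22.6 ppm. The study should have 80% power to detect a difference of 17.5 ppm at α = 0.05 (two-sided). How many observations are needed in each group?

27 per group

For two equal groups, n per group = 2·((z_{α/2} + z_β)·σ/δ)².
z_{α/2} = 1.960; z_β = 0.842 (power 80%).
n = 2 × (2.802 × 22.6 / 17.5)² = 2 × 13.09 = 26.18
Round up: n = 27 per group.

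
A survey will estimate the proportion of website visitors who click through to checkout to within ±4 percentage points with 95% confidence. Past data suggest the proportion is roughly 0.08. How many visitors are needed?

For a proportion with margin E = 0.04 at 95% confidence, z = 1.960.
n = p̂(1−p̂)(z/E)² = 0.08 × 0.92 × (1.960/0.04)² = 176.71
Round up: n = 177.

177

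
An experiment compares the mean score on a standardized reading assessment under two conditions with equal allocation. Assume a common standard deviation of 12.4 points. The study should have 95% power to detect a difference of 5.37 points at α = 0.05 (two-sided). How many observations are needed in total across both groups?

For two equal groups, n per group = 2·((z_{α/2} + z_β)·σ/δ)².
z_{α/2} = 1.960; z_β = 1.645 (power 95%).
n = 2 × (3.605 × 12.4 / 5.37)² = 2 × 69.30 = 138.60
Round up: n = 139 per group.
Total across both groups: 2 × 139 = 278.

278 total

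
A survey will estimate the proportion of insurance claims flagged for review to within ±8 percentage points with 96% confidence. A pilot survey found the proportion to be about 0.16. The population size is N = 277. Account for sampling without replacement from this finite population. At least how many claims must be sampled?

n = 68

For a proportion with margin E = 0.08 at 96% confidence, z = 2.054.
n = p̂(1−p̂)(z/E)² = 0.16 × 0.84 × (2.054/0.08)² = 88.60 — call this n₀.
Finite-population correction with N = 277: n = n₀ / (1 + (n₀−1)/N) = 88.60 / 1.316 = 67.33
Round up: n = 68.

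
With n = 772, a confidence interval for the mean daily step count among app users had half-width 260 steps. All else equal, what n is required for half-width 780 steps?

Margin of error scales as 1/√n, so n₂ = n₁·(E₁/E₂)².
n₂ = 772 × (260/780)² = 772 × 0.1111 = 85.77
Round up: n₂ = 86.

86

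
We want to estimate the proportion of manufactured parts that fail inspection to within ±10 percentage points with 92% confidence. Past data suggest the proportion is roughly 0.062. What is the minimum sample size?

For a proportion with margin E = 0.1 at 92% confidence, z = 1.751.
n = p̂(1−p̂)(z/E)² = 0.062 × 0.938 × (1.751/0.1)² = 17.83
Round up: n = 18.

18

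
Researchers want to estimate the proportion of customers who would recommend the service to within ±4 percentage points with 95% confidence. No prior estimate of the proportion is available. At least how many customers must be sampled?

601

For a proportion with margin E = 0.04 at 95% confidence, z = 1.960.
With no prior estimate, use p = 0.5, which maximizes p(1−p) at 0.25.
n = 0.25 × (z/E)² = 0.25 × (1.960/0.04)² = 600.25
Round up: n = 601.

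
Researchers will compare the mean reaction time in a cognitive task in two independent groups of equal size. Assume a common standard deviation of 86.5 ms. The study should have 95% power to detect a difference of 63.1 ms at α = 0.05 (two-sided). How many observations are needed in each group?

For two equal groups, n per group = 2·((z_{α/2} + z_β)·σ/δ)².
z_{α/2} = 1.960; z_β = 1.645 (power 95%).
n = 2 × (3.605 × 86.5 / 63.1)² = 2 × 24.42 = 48.84
Round up: n = 49 per group.

49 per group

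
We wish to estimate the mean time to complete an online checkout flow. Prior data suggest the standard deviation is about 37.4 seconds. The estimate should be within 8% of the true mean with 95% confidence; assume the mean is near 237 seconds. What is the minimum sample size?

For a mean, the margin of error is E = z·σ/√n, so n = (zσ/E)².
At 95% confidence, z = 1.960.
E = 8% of 237 = 18.96 seconds.
n = (1.960 × 37.4 / 18.96)² = 14.95
Round up: n = 15.

n = 15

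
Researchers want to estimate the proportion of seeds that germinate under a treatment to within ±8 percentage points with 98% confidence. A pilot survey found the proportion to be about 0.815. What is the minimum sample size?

For a proportion with margin E = 0.08 at 98% confidence, z = 2.326.
n = p̂(1−p̂)(z/E)² = 0.815 × 0.185 × (2.326/0.08)² = 127.46
Round up: n = 128.

128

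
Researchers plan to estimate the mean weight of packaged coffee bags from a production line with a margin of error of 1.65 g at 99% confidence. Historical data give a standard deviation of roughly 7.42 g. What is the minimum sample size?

For a mean, the margin of error is E = z·σ/√n, so n = (zσ/E)².
At 99% confidence, z = 2.576.
n = (2.576 × 7.42 / 1.65)² = 134.19
Round up: n = 135.

n = 135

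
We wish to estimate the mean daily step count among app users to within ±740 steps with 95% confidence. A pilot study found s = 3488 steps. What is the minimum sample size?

For a mean, the margin of error is E = z·σ/√n, so n = (zσ/E)².
At 95% confidence, z = 1.960.
n = (1.960 × 3488 / 740)² = 85.35
Round up: n = 86.

n = 86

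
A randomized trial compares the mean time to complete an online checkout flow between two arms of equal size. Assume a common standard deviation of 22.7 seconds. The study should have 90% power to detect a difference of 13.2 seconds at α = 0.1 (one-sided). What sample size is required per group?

For two equal groups, n per group = 2·((z_α + z_β)·σ/δ)².
z_α = 1.282; z_β = 1.282 (power 90%).
n = 2 × (2.564 × 22.7 / 13.2)² = 2 × 19.44 = 38.88
Round up: n = 39 per group.

39 per group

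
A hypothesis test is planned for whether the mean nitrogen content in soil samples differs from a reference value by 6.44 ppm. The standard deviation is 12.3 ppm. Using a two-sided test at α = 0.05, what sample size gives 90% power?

39

For a one-sample z-test, n = ((z_{α/2} + z_β)·σ/δ)².
z_{α/2} = 1.960 (two-sided α = 0.05); z_β = 1.282 (power 90% → β = 0.1).
n = (3.242 × 12.3 / 6.44)² = 38.34
Round up: n = 39.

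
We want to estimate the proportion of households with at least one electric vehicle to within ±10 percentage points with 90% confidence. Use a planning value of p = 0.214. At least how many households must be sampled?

For a proportion with margin E = 0.1 at 90% confidence, z = 1.645.
n = p̂(1−p̂)(z/E)² = 0.214 × 0.786 × (1.645/0.1)² = 45.52
Round up: n = 46.

46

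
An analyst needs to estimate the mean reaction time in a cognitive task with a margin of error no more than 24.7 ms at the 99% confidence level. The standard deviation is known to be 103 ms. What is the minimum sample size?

n = 116

For a mean, the margin of error is E = z·σ/√n, so n = (zσ/E)².
At 99% confidence, z = 2.576.
n = (2.576 × 103 / 24.7)² = 115.39
Round up: n = 116.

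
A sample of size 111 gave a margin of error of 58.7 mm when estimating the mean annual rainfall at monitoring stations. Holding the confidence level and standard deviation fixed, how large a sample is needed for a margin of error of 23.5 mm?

693

Margin of error scales as 1/√n, so n₂ = n₁·(E₁/E₂)².
n₂ = 111 × (58.7/23.5)² = 111 × 6.239 = 692.53
Round up: n₂ = 693.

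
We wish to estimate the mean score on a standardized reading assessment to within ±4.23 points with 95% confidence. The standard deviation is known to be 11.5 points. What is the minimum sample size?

29

For a mean, the margin of error is E = z·σ/√n, so n = (zσ/E)².
At 95% confidence, z = 1.960.
n = (1.960 × 11.5 / 4.23)² = 28.39
Round up: n = 29.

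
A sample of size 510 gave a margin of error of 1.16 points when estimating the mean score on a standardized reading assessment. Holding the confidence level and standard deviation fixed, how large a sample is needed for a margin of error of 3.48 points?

Margin of error scales as 1/√n, so n₂ = n₁·(E₁/E₂)².
n₂ = 510 × (1.16/3.48)² = 510 × 0.1111 = 56.66
Round up: n₂ = 57.

57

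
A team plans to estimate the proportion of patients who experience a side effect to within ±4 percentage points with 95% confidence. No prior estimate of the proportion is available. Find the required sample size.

For a proportion with margin E = 0.04 at 95% confidence, z = 1.960.
With no prior estimate, use p = 0.5, which maximizes p(1−p) at 0.25.
n = 0.25 × (z/E)² = 0.25 × (1.960/0.04)² = 600.25
Round up: n = 601.

601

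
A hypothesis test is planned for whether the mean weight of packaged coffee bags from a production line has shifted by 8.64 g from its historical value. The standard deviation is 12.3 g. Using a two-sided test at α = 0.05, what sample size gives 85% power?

n = 19

For a one-sample z-test, n = ((z_{α/2} + z_β)·σ/δ)².
z_{α/2} = 1.960 (two-sided α = 0.05); z_β = 1.036 (power 85% → β = 0.15).
n = (2.996 × 12.3 / 8.64)² = 18.19
Round up: n = 19.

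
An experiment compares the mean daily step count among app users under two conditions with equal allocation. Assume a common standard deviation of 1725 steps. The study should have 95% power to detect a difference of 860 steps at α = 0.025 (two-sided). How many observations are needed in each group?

122 per group

For two equal groups, n per group = 2·((z_{α/2} + z_β)·σ/δ)².
z_{α/2} = 2.241; z_β = 1.645 (power 95%).
n = 2 × (3.886 × 1725 / 860)² = 2 × 60.76 = 121.52
Round up: n = 122 per group.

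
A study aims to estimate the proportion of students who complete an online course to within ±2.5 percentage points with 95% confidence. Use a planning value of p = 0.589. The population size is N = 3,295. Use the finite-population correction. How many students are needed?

1026

For a proportion with margin E = 0.025 at 95% confidence, z = 1.960.
n = p̂(1−p̂)(z/E)² = 0.589 × 0.411 × (1.960/0.025)² = 1487.95 — call this n₀.
Finite-population correction with N = 3,295: n = n₀ / (1 + (n₀−1)/N) = 1487.95 / 1.451 = 1025.47
Round up: n = 1026.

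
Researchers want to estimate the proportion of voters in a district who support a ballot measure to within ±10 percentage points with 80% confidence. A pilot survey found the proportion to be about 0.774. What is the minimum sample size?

29

For a proportion with margin E = 0.1 at 80% confidence, z = 1.282.
n = p̂(1−p̂)(z/E)² = 0.774 × 0.226 × (1.282/0.1)² = 28.75
Round up: n = 29.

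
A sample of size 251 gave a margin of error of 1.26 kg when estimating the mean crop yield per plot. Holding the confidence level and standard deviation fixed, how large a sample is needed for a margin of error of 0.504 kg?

1569

Margin of error scales as 1/√n, so n₂ = n₁·(E₁/E₂)².
n₂ = 251 × (1.26/0.504)² = 251 × 6.25 = 1568.75
Round up: n₂ = 1569.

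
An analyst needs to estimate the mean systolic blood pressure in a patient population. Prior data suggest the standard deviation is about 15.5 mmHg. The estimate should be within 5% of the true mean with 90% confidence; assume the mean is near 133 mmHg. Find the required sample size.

For a mean, the margin of error is E = z·σ/√n, so n = (zσ/E)².
At 90% confidence, z = 1.645.
E = 5% of 133 = 6.65 mmHg.
n = (1.645 × 15.5 / 6.65)² = 14.70
Round up: n = 15.

15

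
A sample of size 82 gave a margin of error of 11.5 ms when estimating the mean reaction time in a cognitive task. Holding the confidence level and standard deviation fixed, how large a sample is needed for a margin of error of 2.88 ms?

1308

Margin of error scales as 1/√n, so n₂ = n₁·(E₁/E₂)².
n₂ = 82 × (11.5/2.88)² = 82 × 15.94 = 1307.08
Round up: n₂ = 1308.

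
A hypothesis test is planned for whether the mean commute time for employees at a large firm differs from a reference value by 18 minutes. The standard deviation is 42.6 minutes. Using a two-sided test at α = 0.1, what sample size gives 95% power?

For a one-sample z-test, n = ((z_{α/2} + z_β)·σ/δ)².
z_{α/2} = 1.645 (two-sided α = 0.1); z_β = 1.645 (power 95% → β = 0.05).
n = (3.290 × 42.6 / 18)² = 60.63
Round up: n = 61.

61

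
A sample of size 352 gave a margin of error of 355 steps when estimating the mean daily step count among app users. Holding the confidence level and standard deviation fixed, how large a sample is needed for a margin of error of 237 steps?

790

Margin of error scales as 1/√n, so n₂ = n₁·(E₁/E₂)².
n₂ = 352 × (355/237)² = 352 × 2.244 = 789.89
Round up: n₂ = 790.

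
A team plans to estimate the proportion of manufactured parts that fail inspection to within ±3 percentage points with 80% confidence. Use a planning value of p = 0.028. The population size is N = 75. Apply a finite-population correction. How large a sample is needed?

31

For a proportion with margin E = 0.03 at 80% confidence, z = 1.282.
n = p̂(1−p̂)(z/E)² = 0.028 × 0.972 × (1.282/0.03)² = 49.70 — call this n₀.
Finite-population correction with N = 75: n = n₀ / (1 + (n₀−1)/N) = 49.70 / 1.649 = 30.14
Round up: n = 31.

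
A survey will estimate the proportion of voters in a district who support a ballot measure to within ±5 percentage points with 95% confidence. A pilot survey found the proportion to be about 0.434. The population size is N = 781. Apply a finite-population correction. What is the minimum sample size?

255

For a proportion with margin E = 0.05 at 95% confidence, z = 1.960.
n = p̂(1−p̂)(z/E)² = 0.434 × 0.566 × (1.960/0.05)² = 377.47 — call this n₀.
Finite-population correction with N = 781: n = n₀ / (1 + (n₀−1)/N) = 377.47 / 1.482 = 254.70
Round up: n = 255.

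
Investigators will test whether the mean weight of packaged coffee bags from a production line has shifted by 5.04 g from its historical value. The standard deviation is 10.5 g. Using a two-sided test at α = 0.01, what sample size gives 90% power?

For a one-sample z-test, n = ((z_{α/2} + z_β)·σ/δ)².
z_{α/2} = 2.576 (two-sided α = 0.01); z_β = 1.282 (power 90% → β = 0.1).
n = (3.858 × 10.5 / 5.04)² = 64.60
Round up: n = 65.

65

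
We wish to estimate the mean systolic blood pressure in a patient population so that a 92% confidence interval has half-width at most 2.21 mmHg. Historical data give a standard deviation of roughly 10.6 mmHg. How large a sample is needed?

n = 71

For a mean, the margin of error is E = z·σ/√n, so n = (zσ/E)².
At 92% confidence, z = 1.751.
n = (1.751 × 10.6 / 2.21)² = 70.53
Round up: n = 71.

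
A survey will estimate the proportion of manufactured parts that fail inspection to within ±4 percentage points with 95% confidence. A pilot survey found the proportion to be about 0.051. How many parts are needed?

117

For a proportion with margin E = 0.04 at 95% confidence, z = 1.960.
n = p̂(1−p̂)(z/E)² = 0.051 × 0.949 × (1.960/0.04)² = 116.21
Round up: n = 117.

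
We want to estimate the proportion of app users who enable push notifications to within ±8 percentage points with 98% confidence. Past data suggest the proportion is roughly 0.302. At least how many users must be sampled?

n = 179

For a proportion with margin E = 0.08 at 98% confidence, z = 2.326.
n = p̂(1−p̂)(z/E)² = 0.302 × 0.698 × (2.326/0.08)² = 178.20
Round up: n = 179.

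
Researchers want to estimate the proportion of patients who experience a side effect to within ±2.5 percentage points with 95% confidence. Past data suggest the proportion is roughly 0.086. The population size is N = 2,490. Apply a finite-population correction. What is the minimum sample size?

For a proportion with margin E = 0.025 at 95% confidence, z = 1.960.
n = p̂(1−p̂)(z/E)² = 0.086 × 0.914 × (1.960/0.025)² = 483.14 — call this n₀.
Finite-population correction with N = 2,490: n = n₀ / (1 + (n₀−1)/N) = 483.14 / 1.194 = 404.64
Round up: n = 405.

405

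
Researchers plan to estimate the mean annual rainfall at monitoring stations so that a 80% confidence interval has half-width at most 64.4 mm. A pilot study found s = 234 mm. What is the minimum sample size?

For a mean, the margin of error is E = z·σ/√n, so n = (zσ/E)².
At 80% confidence, z = 1.282.
n = (1.282 × 234 / 64.4)² = 21.70
Round up: n = 22.

22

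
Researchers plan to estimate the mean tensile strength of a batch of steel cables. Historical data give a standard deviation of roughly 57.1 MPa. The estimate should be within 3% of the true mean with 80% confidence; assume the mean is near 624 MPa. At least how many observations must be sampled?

For a mean, the margin of error is E = z·σ/√n, so n = (zσ/E)².
At 80% confidence, z = 1.282.
E = 3% of 624 = 18.72 MPa.
n = (1.282 × 57.1 / 18.72)² = 15.29
Round up: n = 16.

16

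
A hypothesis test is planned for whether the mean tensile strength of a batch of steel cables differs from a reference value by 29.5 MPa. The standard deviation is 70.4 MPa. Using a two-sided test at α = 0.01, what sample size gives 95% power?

n = 102

For a one-sample z-test, n = ((z_{α/2} + z_β)·σ/δ)².
z_{α/2} = 2.576 (two-sided α = 0.01); z_β = 1.645 (power 95% → β = 0.05).
n = (4.221 × 70.4 / 29.5)² = 101.47
Round up: n = 102.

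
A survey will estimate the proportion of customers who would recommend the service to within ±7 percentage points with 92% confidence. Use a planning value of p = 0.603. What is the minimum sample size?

For a proportion with margin E = 0.07 at 92% confidence, z = 1.751.
n = p̂(1−p̂)(z/E)² = 0.603 × 0.397 × (1.751/0.07)² = 149.79
Round up: n = 150.

n = 150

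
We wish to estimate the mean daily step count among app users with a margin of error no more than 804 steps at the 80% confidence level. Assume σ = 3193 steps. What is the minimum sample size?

For a mean, the margin of error is E = z·σ/√n, so n = (zσ/E)².
At 80% confidence, z = 1.282.
n = (1.282 × 3193 / 804)² = 25.92
Round up: n = 26.

n = 26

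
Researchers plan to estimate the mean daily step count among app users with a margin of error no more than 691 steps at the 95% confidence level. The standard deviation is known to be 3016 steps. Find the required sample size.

74

For a mean, the margin of error is E = z·σ/√n, so n = (zσ/E)².
At 95% confidence, z = 1.960.
n = (1.960 × 3016 / 691)² = 73.18
Round up: n = 74.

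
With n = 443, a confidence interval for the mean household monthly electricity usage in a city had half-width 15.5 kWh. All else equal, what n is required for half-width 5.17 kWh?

Margin of error scales as 1/√n, so n₂ = n₁·(E₁/E₂)².
n₂ = 443 × (15.5/5.17)² = 443 × 8.988 = 3981.68
Round up: n₂ = 3982.

3982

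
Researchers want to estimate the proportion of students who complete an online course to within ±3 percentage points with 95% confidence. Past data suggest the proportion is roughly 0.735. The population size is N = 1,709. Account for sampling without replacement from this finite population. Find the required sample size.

560

For a proportion with margin E = 0.03 at 95% confidence, z = 1.960.
n = p̂(1−p̂)(z/E)² = 0.735 × 0.265 × (1.960/0.03)² = 831.39 — call this n₀.
Finite-population correction with N = 1,709: n = n₀ / (1 + (n₀−1)/N) = 831.39 / 1.486 = 559.48
Round up: n = 560.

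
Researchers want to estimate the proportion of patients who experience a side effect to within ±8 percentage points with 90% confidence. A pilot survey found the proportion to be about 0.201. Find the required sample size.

n = 68

For a proportion with margin E = 0.08 at 90% confidence, z = 1.645.
n = p̂(1−p̂)(z/E)² = 0.201 × 0.799 × (1.645/0.08)² = 67.90
Round up: n = 68.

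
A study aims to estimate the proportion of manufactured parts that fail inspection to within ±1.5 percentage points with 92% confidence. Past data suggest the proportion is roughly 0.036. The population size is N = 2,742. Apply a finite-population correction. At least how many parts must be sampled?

For a proportion with margin E = 0.015 at 92% confidence, z = 1.751.
n = p̂(1−p̂)(z/E)² = 0.036 × 0.964 × (1.751/0.015)² = 472.90 — call this n₀.
Finite-population correction with N = 2,742: n = n₀ / (1 + (n₀−1)/N) = 472.90 / 1.172 = 403.50
Round up: n = 404.

n = 404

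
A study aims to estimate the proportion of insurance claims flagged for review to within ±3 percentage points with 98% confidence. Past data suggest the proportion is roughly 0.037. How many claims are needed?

n = 215

For a proportion with margin E = 0.03 at 98% confidence, z = 2.326.
n = p̂(1−p̂)(z/E)² = 0.037 × 0.963 × (2.326/0.03)² = 214.19
Round up: n = 215.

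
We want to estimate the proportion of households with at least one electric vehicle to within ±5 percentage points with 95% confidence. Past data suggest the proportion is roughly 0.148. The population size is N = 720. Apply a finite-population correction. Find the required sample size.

153

For a proportion with margin E = 0.05 at 95% confidence, z = 1.960.
n = p̂(1−p̂)(z/E)² = 0.148 × 0.852 × (1.960/0.05)² = 193.76 — call this n₀.
Finite-population correction with N = 720: n = n₀ / (1 + (n₀−1)/N) = 193.76 / 1.268 = 152.81
Round up: n = 153.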